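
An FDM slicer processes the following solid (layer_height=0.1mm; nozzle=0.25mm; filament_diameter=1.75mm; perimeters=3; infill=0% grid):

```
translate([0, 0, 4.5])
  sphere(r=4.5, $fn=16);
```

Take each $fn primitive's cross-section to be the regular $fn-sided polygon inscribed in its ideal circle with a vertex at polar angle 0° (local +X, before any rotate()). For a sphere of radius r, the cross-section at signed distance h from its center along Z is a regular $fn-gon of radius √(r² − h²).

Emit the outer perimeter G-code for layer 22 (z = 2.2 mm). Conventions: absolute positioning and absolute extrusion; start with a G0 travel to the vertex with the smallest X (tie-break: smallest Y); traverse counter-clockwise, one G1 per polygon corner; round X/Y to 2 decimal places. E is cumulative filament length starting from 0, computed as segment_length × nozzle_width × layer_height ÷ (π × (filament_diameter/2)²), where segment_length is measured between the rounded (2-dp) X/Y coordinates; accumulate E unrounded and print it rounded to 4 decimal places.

At z = 2.2 mm: the r=4.5 sphere slices to a regular 16-gon of circumradius 3.868 (√(r²−h²) with h=2.3 from center). The outline is a single polygon with 16 vertices. Extrusion per mm of travel: 0.25 × 0.1 / (π × 0.875²) = 0.010394. Accumulating E over each segment gives final E = 0.2508.

G0 X-3.87 Y0.00 Z2.20
G1 X-3.57 Y-1.48 E0.0157
G1 X-2.73 Y-2.73 E0.0313
G1 X-1.48 Y-3.57 E0.0470
G1 X0.00 Y-3.87 E0.0627
G1 X1.48 Y-3.57 E0.0784
G1 X2.73 Y-2.73 E0.0940
G1 X3.57 Y-1.48 E0.1097
G1 X3.87 Y0.00 E0.1254
G1 X3.57 Y1.48 E0.1411
G1 X2.73 Y2.73 E0.1567
G1 X1.48 Y3.57 E0.1724
G1 X0.00 Y3.87 E0.1881
G1 X-1.48 Y3.57 E0.2038
G1 X-2.73 Y2.73 E0.2194
G1 X-3.57 Y1.48 E0.2351
G1 X-3.87 Y0.00 E0.2508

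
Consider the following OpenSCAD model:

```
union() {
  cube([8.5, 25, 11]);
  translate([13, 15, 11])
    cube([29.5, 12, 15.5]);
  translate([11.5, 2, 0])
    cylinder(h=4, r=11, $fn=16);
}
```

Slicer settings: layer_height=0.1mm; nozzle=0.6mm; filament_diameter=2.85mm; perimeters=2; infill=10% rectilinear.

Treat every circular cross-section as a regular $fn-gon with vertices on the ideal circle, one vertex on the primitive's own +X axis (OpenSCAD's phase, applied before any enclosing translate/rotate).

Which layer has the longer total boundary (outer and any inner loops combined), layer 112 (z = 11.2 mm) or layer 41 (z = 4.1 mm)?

layer 112 (z = 11.2 mm)

Layer 112 (z = 11.2): the cube is not intersected at this z (z outside [0, 11]); the 29.5×12 cube at (13, 15) contributes its full rectangle (perimeter 83.00 mm); the cylinder at (11.5, 2) does not reach this height (z outside [0, 4]); Merging all regions: only the 29.5×12 cube at (13, 15) is present, so the union is just that shape — boundary = 83.00 mm. So its perimeter = 83.00 mm. Layer 41 (z = 4.1): the cube is present — its section is the full 8.5×25 rectangle (perimeter 67.00 mm); the cube at (13, 15) is not intersected at this z (z outside [11, 26.5]); the cylinder at (11.5, 2) does not reach this height (z outside [0, 4]); Combining (union): only the 8.5×25 cube is present, so the union is just that shape — boundary = 67.00 mm. So its perimeter = 67.00 mm. Layer 112 is larger (83.00 vs 67.00 mm).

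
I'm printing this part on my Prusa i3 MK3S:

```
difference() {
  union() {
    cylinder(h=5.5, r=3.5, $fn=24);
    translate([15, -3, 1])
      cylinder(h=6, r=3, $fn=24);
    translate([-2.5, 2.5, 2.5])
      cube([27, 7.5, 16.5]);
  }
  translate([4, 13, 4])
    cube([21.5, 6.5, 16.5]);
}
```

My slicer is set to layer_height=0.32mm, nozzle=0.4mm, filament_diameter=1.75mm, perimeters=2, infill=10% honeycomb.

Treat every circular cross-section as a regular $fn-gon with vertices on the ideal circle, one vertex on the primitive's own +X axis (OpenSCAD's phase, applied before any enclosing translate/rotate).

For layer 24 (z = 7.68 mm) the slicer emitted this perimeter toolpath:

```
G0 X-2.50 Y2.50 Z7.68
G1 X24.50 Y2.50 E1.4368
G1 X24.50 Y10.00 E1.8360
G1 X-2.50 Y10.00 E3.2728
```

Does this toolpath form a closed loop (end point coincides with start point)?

Start point (G0): (-2.50, 2.50). End point (last G1): the path does not return to the start — open.

no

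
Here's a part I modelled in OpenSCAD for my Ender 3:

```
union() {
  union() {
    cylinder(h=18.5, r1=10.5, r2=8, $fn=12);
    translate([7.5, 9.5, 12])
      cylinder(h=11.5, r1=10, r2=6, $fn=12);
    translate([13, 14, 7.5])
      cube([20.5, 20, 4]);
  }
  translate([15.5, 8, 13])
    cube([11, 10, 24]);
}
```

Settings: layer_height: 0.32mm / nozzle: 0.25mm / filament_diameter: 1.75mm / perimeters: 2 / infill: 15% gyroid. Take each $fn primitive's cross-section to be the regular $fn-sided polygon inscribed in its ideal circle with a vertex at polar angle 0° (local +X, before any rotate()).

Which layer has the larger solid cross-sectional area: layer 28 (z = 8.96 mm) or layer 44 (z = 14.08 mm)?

Layer 28 (z = 8.96): the cone: at t=0.484 of its height the radius interpolates to r₁+(r₂−r₁)t = 9.289, giving a regular 12-gon of that circumradius (area = (12/2)·9.289²·sin(360°/12) = 258.87 mm²); the cone at (7.5, 9.5) does not reach this height (z outside [12, 23.5]); the cube at (13, 14) is present — its section is the full 20.5×20 rectangle (area 410.00 mm²); Combining (union): the 2 present regions are separate (no shared area or edge), so areas and boundary lengths simply add and each stays a separate island — area = 668.87 mm²; the cube at (15.5, 8) is not intersected at this z (z outside [13, 37]); Taking the union: only the result so far is present, so the union is just that shape — area = 668.87 mm². So its area = 668.87 mm². Layer 44 (z = 14.08): the cone: at t=0.761 of its height the radius interpolates to r₁+(r₂−r₁)t = 8.597, giving a regular 12-gon of that circumradius (area = (12/2)·8.597²·sin(360°/12) = 221.74 mm²); the cone at (7.5, 9.5): at t=0.181 of its height the radius interpolates to r₁+(r₂−r₁)t = 9.277, giving a regular 12-gon of that circumradius (area = (12/2)·9.277²·sin(360°/12) = 258.16 mm²); the cube at (13, 14) is not intersected at this z (z outside [7.5, 11.5]); Combining (union): the regions partially overlap — summed areas 479.90 mm² minus the doubly-counted overlap 46.56 mm² gives 433.34 mm² — area = 433.34 mm²; the cube at (15.5, 8) (footprint 11×10) is included at this height (area 110.00 mm²); Taking the union: the regions partially overlap — summed areas 543.34 mm² minus the doubly-counted overlap 4.65 mm² gives 538.69 mm² — area = 538.69 mm². So its area = 538.69 mm². Layer 28 is larger (668.87 vs 538.69 mm²).

layer 28 (z = 8.96 mm)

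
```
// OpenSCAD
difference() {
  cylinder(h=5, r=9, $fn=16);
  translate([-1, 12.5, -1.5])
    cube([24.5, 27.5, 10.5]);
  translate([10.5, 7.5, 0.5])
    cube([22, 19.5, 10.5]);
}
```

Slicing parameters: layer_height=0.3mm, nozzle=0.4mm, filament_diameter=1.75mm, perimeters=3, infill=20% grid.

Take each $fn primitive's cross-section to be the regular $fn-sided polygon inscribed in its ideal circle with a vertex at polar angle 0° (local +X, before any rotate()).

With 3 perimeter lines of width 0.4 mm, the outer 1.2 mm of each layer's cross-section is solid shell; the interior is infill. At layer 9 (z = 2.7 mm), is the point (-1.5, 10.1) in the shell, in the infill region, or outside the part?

At z = 2.7 mm: the r=9 cylinder contributes a regular 16-gon of circumradius 9; the 24.5×27.5 cube at (-1, 12.5) contributes its full rectangle; the 22×19.5 cube at (10.5, 7.5) contributes its full rectangle; After the difference (first − rest): starting from the r=9 cylinder, the 24.5×27.5 cube at (-1, 12.5) misses the remaining region (no effect); the 22×19.5 cube at (10.5, 7.5) misses the remaining region (no effect) — 1 connected region. Overall, the cross-section is a single solid region. The nearest boundary edge runs (-3.44, 8.31)→(0.00, 9.00); distance from the point to it = 1.37 mm. The point is not inside any of the regions above, so it lies outside the cross-section (1.37 mm from the nearest boundary).

outside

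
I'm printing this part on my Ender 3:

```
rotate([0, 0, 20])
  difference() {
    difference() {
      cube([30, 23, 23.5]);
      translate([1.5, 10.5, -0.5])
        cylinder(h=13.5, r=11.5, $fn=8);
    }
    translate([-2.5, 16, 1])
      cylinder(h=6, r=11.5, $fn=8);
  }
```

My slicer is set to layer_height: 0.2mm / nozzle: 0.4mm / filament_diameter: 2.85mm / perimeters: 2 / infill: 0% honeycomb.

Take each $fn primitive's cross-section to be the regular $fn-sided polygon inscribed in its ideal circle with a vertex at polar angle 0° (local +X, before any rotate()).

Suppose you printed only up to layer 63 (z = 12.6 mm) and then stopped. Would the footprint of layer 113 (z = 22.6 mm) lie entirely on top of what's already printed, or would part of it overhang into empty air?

Compare the two slices. At z = 12.6: the cube is present — its section is the full 30×23 rectangle (area 690.00 mm²); the r=11.5 cylinder at (1.5, 10.5) gives a regular 8-gon of circumradius 11.5 (constant along its height) (area = (8/2)·11.500²·sin(360°/8) = 374.06 mm²); After the difference (first − rest): starting from the 30×23 cube (690.00 mm²), the r=11.5 cylinder at (1.5, 10.5) partially overlaps it — only the 218.36 mm² overlap (of its 374.06 mm²) is removed, clipping the outline — area = 471.64 mm²; the cylinder at (-2.5, 16) is absent (z outside [1, 7]); Subtracting the remaining from the first: none of the subtracted shapes is present at this height, so that combined region is unchanged — area = 471.64 mm²; (whole slice rotated 20° about Z — lengths, areas and connectivity unchanged). At z = 22.6: the cube (footprint 30×23) is included at this height (area 690.00 mm²); the cylinder at (1.5, 10.5) is not intersected at this z (z outside [-0.5, 13]); Taking the first minus the rest: none of the subtracted shapes is present at this height, so the 30×23 cube is unchanged — area = 690.00 mm²; the cylinder at (-2.5, 16) is absent (z outside [1, 7]); After the difference (first − rest): none of the subtracted shapes is present at this height, so the result so far is unchanged — area = 690.00 mm²; (whole slice rotated 20° about Z — lengths, areas and connectivity unchanged). Checking containment: at z = 22.6 the cross-section extends beyond the z = 12.6 cross-section by about 218.36 mm².

part overhangs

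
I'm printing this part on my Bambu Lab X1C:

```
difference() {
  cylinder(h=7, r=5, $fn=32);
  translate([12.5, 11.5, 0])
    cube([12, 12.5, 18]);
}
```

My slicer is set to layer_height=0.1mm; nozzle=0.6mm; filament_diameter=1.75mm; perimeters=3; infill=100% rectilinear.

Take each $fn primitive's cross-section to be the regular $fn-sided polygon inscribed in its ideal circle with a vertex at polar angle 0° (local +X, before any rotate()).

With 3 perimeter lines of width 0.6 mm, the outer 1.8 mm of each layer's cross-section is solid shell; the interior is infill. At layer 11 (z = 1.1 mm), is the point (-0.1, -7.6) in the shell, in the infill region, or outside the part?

outside

At z = 1.1 mm: the r=5 cylinder gives a regular 32-gon of circumradius 5 (constant along its height); the 12×12.5 cube at (12.5, 11.5) contributes its full rectangle; Subtracting the remaining from the first: starting from the r=5 cylinder, the 12×12.5 cube at (12.5, 11.5) misses the remaining region (no effect) — 1 connected region. Overall, the cross-section is a single solid region. The nearest boundary edge runs (0.98, -4.90)→(-0.00, -5.00); distance from the point to it = 2.60 mm. The point is not inside any of the regions above, so it lies outside the cross-section (2.60 mm from the nearest boundary).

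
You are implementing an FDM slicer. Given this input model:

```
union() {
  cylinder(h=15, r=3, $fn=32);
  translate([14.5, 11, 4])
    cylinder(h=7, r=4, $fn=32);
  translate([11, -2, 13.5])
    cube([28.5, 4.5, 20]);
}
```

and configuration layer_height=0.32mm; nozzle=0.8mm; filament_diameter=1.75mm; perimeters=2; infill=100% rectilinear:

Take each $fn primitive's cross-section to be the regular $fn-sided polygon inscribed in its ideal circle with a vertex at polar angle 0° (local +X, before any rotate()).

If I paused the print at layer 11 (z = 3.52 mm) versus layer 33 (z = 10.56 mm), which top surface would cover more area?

layer 33 (z = 10.56 mm)

Layer 11 (z = 3.52): the cylinder: section is a regular 32-gon, circumradius r=3 (area = (32/2)·3.000²·sin(360°/32) = 28.09 mm²); the cylinder at (14.5, 11) does not reach this height (z outside [4, 11]); the cube at (11, -2) does not reach this height (z outside [13.5, 33.5]); Taking the union: only the r=3 cylinder is present, so the union is just that shape — area = 28.09 mm². So its area = 28.09 mm². Layer 33 (z = 10.56): the cylinder: section is a regular 32-gon, circumradius r=3 (area = (32/2)·3.000²·sin(360°/32) = 28.09 mm²); the cylinder at (14.5, 11): section is a regular 32-gon, circumradius r=4 (area = (32/2)·4.000²·sin(360°/32) = 49.94 mm²); the cube at (11, -2) is not intersected at this z (z outside [13.5, 33.5]); Merging all regions: the 2 present regions are separate (no shared area or edge), so areas and boundary lengths simply add and each stays a separate island — area = 78.04 mm². So its area = 78.04 mm². Layer 33 is larger (78.04 vs 28.09 mm²).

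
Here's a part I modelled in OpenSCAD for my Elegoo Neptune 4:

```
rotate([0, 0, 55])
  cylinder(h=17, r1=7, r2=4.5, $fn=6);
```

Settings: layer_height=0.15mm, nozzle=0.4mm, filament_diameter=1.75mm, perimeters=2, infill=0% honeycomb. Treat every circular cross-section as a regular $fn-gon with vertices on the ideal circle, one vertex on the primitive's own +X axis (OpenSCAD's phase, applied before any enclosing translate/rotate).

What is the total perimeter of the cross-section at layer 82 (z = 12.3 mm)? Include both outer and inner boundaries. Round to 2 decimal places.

31.15 mm

At z = 12.3 mm: the cone: at t=0.724 of its height the radius interpolates to r₁+(r₂−r₁)t = 5.191, giving a regular 6-gon of that circumradius (perimeter = 2·6·5.191·sin(180°/6) = 31.15 mm); (whole slice rotated 55° about Z — lengths, areas and connectivity unchanged). Overall, the cross-section is a single solid region. Total boundary length (outer) = 31.15 mm.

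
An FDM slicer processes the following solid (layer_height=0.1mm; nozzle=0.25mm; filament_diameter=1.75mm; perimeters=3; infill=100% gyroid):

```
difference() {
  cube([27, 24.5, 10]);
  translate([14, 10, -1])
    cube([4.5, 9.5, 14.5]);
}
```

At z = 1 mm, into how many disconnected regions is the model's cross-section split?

1

At z = 1 mm: the cube is present — its section is the full 27×24.5 rectangle; the 4.5×9.5 cube at (14, 10) contributes its full rectangle; Taking the first minus the rest: starting from the 27×24.5 cube, the 4.5×9.5 cube at (14, 10) lies wholly inside it (removes its full 42.75 mm² and its 28.00 mm outline becomes a hole wall) — 1 connected region with 1 hole. The result has 1 disconnected region.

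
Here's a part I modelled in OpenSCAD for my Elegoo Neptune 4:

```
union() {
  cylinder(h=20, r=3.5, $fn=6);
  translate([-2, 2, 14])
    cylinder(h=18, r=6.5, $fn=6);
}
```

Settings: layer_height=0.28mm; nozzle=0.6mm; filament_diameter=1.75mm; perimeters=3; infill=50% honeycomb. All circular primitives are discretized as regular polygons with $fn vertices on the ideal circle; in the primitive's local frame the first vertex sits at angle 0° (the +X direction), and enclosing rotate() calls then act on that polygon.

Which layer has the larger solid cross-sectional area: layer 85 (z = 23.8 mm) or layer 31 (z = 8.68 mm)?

Layer 85 (z = 23.8): the cylinder is absent (z outside [0, 20]); the r=6.5 cylinder at (-2, 2) gives a regular 6-gon of circumradius 6.5 (constant along its height) (area = (6/2)·6.500²·sin(360°/6) = 109.77 mm²); Combining (union): only the r=6.5 cylinder at (-2, 2) is present, so the union is just that shape — area = 109.77 mm². So its area = 109.77 mm². Layer 31 (z = 8.68): the cylinder: section is a regular 6-gon, circumradius r=3.5 (area = (6/2)·3.500²·sin(360°/6) = 31.83 mm²); the cylinder at (-2, 2) does not reach this height (z outside [14, 32]); Taking the union: only the r=3.5 cylinder is present, so the union is just that shape — area = 31.83 mm². So its area = 31.83 mm². Layer 85 is larger (109.77 vs 31.83 mm²).

layer 85 (z = 23.8 mm)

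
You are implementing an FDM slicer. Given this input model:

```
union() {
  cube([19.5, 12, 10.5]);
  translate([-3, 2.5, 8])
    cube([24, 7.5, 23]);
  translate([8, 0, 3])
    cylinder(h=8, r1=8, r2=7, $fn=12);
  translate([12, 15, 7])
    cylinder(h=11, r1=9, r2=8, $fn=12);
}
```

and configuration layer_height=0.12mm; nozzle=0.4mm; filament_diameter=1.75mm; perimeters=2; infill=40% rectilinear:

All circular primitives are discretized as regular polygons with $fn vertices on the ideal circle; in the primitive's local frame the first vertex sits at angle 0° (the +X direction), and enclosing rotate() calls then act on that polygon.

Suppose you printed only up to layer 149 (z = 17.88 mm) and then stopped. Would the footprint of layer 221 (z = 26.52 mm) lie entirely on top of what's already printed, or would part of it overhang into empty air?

entirely on top

Compare the two slices. At z = 17.88: the cube is not intersected at this z (z outside [0, 10.5]); the 24×7.5 cube at (-3, 2.5) contributes its full rectangle (area 180.00 mm²); the cone at (8, 0) is not intersected at this z (z outside [3, 11]); the cone at (12, 15) (r1=9→r2=8) has section circumradius 8.011 here — a regular 12-gon (area = (12/2)·8.011²·sin(360°/12) = 192.52 mm²); Combining (union): the regions partially overlap — summed areas 372.52 mm² minus the doubly-counted overlap 23.58 mm² gives 348.95 mm² — area = 348.95 mm². At z = 26.52: the cube is not intersected at this z (z outside [0, 10.5]); the cube at (-3, 2.5) (footprint 24×7.5) is included at this height (area 180.00 mm²); the cone at (8, 0) is absent (z outside [3, 11]); the cone at (12, 15) is absent (z outside [7, 18]); Merging all regions: only the 24×7.5 cube at (-3, 2.5) is present, so the union is just that shape — area = 180.00 mm². Checking containment: the cross-section at z = 26.52 is a subset of the cross-section at z = 17.88.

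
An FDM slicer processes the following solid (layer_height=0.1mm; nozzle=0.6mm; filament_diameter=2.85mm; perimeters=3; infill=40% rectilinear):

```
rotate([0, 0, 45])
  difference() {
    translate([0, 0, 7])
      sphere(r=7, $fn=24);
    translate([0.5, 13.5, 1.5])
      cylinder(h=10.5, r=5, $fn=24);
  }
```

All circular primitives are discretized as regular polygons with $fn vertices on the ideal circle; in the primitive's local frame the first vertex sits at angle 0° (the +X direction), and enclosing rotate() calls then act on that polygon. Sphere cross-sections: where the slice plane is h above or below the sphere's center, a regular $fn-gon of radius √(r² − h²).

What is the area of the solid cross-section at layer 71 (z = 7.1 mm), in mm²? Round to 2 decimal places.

At z = 7.1 mm: the r=7 sphere slices to a regular 24-gon of circumradius 6.999 (√(r²−h²) with h=0.1 from center) (area = (24/2)·6.999²·sin(360°/24) = 152.15 mm²); the r=5 cylinder at (0.5, 13.5) gives a regular 24-gon of circumradius 5 (constant along its height) (area = (24/2)·5.000²·sin(360°/24) = 77.65 mm²); After the difference (first − rest): starting from the r=7 sphere (152.15 mm²), the r=5 cylinder at (0.5, 13.5) misses the remaining region (no effect) — area = 152.15 mm²; (rotated 45° about Z; rotation is an isometry so areas/perimeters/island counts are preserved). Overall, the cross-section is a single solid region. Net area = 152.15 mm².

152.15 mm²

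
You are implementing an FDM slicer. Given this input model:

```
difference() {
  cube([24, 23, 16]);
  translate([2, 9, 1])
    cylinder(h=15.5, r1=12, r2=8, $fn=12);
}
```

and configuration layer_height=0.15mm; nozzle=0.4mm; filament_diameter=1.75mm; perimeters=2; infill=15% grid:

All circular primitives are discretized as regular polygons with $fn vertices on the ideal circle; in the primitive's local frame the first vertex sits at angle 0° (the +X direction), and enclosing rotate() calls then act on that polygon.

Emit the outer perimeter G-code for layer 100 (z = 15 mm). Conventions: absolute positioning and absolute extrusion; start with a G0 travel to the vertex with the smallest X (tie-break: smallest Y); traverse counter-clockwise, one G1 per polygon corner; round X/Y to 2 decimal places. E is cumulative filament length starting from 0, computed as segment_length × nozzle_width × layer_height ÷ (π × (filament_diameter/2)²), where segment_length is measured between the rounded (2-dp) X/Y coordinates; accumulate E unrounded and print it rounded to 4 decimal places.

G0 X0.00 Y0.00 Z15.00
G1 X24.00 Y0.00 E0.5987
G1 X24.00 Y23.00 E1.1724
G1 X0.00 Y23.00 E1.7711
G1 X0.00 Y16.85 E1.9245
G1 X2.00 Y17.39 E1.9762
G1 X6.19 Y16.26 E2.0844
G1 X9.26 Y13.19 E2.1927
G1 X10.39 Y9.00 E2.3010
G1 X9.26 Y4.81 E2.4093
G1 X6.19 Y1.74 E2.5176
G1 X2.00 Y0.61 E2.6258
G1 X0.00 Y1.15 E2.6775
G1 X0.00 Y0.00 E2.7062

At z = 15 mm: the cube is present — its section is the full 24×23 rectangle; the cone at (2, 9) (r1=12→r2=8) has section circumradius 8.387 here — a regular 12-gon; Subtracting the remaining from the first: starting from the 24×23 cube, the cone at (2, 9) partially overlaps it — only the 137.99 mm² overlap (of its 211.03 mm²) is removed, clipping the outline — 1 connected region. The outline is a single polygon with 13 vertices. Extrusion per mm of travel: 0.4 × 0.15 / (π × 0.875²) = 0.024945. Accumulating E over each segment gives final E = 2.7062.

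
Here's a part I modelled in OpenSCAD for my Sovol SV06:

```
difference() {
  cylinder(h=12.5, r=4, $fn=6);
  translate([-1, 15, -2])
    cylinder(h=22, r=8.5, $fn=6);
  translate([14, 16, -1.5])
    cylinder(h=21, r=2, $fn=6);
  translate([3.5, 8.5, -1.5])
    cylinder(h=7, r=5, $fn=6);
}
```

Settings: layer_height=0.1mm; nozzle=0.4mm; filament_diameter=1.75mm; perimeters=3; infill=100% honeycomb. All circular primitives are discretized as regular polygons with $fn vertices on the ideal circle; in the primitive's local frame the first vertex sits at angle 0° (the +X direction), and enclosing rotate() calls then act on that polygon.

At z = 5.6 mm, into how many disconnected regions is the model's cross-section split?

At z = 5.6 mm: the cylinder: section is a regular 6-gon, circumradius r=4; the r=8.5 cylinder at (-1, 15) gives a regular 6-gon of circumradius 8.5 (constant along its height); the r=2 cylinder at (14, 16) gives a regular 6-gon of circumradius 2 (constant along its height); the cylinder at (3.5, 8.5) is not intersected at this z (z outside [-1.5, 5.5]); Taking the first minus the rest: starting from the r=4 cylinder, the r=8.5 cylinder at (-1, 15) misses the remaining region (no effect); the r=2 cylinder at (14, 16) misses the remaining region (no effect) — 1 connected region. The result has 1 disconnected region.

1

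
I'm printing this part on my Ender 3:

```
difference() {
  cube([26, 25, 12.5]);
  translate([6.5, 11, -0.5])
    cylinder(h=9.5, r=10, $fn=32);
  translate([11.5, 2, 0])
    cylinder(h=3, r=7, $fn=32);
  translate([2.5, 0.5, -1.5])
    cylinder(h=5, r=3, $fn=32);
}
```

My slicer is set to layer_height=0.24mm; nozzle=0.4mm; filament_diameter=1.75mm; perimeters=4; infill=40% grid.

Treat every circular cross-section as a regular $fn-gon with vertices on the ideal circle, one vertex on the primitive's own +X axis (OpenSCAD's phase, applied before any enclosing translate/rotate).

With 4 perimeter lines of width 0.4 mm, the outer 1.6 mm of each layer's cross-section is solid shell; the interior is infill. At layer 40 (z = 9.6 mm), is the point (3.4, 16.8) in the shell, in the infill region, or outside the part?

At z = 9.6 mm: the cube (footprint 26×25) is included at this height; the cylinder at (6.5, 11) is not intersected at this z (z outside [-0.5, 9]); the cylinder at (11.5, 2) does not reach this height (z outside [0, 3]); the cylinder at (2.5, 0.5) is absent (z outside [-1.5, 3.5]); After the difference (first − rest): none of the subtracted shapes is present at this height, so the 26×25 cube is unchanged — 1 connected region. Overall, the cross-section is a single solid region. The nearest boundary edge runs (0.00, 25.00)→(0.00, 0.00); distance from the point to it = 3.40 mm. The point is inside the cross-section and 3.40 mm from the nearest boundary — more than the 1.6 mm shell width (4 × 0.4), so it's in the infill interior.

infill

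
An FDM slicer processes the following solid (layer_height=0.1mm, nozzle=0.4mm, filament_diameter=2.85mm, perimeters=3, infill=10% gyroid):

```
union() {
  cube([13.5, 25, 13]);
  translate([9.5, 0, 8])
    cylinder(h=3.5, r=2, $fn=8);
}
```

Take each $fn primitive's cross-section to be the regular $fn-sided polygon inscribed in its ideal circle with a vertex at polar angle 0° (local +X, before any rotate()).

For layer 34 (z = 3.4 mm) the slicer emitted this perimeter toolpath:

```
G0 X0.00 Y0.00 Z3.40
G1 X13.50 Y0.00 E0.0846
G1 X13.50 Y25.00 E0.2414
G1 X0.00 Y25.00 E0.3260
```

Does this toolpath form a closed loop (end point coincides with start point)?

Start point (G0): (0.00, 0.00). End point (last G1): the path does not return to the start — open.

no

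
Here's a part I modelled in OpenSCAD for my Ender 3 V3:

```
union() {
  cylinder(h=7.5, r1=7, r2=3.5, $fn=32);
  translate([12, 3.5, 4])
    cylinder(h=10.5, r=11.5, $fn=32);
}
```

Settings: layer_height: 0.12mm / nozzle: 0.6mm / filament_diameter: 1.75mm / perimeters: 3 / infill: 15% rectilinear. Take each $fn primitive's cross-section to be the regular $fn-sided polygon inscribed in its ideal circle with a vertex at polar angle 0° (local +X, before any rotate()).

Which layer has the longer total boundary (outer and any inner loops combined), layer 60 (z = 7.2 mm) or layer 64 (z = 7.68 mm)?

Layer 60 (z = 7.2): the cone: at t=0.960 of its height the radius interpolates to r₁+(r₂−r₁)t = 3.640, giving a regular 32-gon of that circumradius (perimeter = 2·32·3.640·sin(180°/32) = 22.83 mm); the r=11.5 cylinder at (12, 3.5) contributes a regular 32-gon of circumradius 11.5 (perimeter = 2·32·11.500·sin(180°/32) = 72.14 mm); Taking the union: the regions partially overlap (shared area 12.11 mm²), so the edge portions inside another operand are dropped and the merged outline is re-measured after clipping — boundary = 79.96 mm. So its perimeter = 79.96 mm. Layer 64 (z = 7.68): the cone does not reach this height (z outside [0, 7.5]); the r=11.5 cylinder at (12, 3.5) contributes a regular 32-gon of circumradius 11.5 (perimeter = 2·32·11.500·sin(180°/32) = 72.14 mm); Merging all regions: only the r=11.5 cylinder at (12, 3.5) is present, so the union is just that shape — boundary = 72.14 mm. So its perimeter = 72.14 mm. Layer 60 is larger (79.96 vs 72.14 mm).

layer 60 (z = 7.2 mm)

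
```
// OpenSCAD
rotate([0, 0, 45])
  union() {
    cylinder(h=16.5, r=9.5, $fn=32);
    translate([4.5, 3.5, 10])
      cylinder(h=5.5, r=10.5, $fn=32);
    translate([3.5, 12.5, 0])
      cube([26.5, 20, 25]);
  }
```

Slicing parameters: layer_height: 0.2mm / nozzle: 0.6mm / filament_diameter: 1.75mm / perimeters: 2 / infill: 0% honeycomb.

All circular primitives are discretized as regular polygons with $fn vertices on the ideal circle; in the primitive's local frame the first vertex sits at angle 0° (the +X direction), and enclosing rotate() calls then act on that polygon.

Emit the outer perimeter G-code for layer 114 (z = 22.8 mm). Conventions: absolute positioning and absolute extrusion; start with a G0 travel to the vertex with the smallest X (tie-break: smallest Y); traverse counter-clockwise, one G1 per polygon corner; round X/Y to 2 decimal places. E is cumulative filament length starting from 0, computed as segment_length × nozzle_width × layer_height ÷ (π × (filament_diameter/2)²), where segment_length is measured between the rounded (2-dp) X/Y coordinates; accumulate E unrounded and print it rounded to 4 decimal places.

G0 X-20.51 Y25.46 Z22.80
G1 X-6.36 Y11.31 E0.9984
G1 X12.37 Y30.05 E2.3202
G1 X-1.77 Y44.19 E3.3179
G1 X-20.51 Y25.46 E4.6397

At z = 22.8 mm: the cylinder is absent (z outside [0, 16.5]); the cylinder at (4.5, 3.5) does not reach this height (z outside [10, 15.5]); the cube at (3.5, 12.5) is present — its section is the full 26.5×20 rectangle; Merging all regions: only the 26.5×20 cube at (3.5, 12.5) is present, so the union is just that shape — 1 connected region; (rotated 45° about Z; rotation is an isometry so areas/perimeters/island counts are preserved). The outline is a single polygon with 4 vertices. Extrusion per mm of travel: 0.6 × 0.2 / (π × 0.875²) = 0.049890. Accumulating E over each segment gives final E = 4.6397.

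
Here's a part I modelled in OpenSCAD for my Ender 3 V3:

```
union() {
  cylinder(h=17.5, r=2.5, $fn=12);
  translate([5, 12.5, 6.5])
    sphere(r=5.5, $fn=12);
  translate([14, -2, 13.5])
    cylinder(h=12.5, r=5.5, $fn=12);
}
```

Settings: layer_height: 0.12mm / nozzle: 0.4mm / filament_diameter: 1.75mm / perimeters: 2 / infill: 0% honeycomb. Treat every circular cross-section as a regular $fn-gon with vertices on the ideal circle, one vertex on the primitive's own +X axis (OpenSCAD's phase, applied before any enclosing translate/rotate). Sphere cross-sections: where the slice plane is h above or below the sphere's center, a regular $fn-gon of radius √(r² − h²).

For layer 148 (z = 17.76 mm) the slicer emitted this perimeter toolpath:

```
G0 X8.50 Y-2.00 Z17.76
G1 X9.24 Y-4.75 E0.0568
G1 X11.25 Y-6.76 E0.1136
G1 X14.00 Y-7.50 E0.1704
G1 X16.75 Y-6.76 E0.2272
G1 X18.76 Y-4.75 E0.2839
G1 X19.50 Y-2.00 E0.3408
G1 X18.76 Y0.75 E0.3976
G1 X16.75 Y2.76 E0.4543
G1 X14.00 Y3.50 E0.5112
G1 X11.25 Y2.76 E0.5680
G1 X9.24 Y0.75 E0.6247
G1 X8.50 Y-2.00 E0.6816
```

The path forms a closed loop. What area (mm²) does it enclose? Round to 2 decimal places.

Apply the shoelace formula to the sequence of (X, Y) vertices; enclosed area = 90.69 mm².

90.69 mm²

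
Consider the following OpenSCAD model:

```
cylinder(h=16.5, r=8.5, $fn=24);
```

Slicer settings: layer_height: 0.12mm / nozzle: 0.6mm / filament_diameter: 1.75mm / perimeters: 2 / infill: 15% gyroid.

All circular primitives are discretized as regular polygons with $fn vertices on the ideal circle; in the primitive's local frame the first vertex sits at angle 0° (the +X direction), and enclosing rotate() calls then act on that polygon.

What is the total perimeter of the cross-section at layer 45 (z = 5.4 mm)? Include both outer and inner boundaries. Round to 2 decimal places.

53.25 mm

At z = 5.4 mm: the r=8.5 cylinder contributes a regular 24-gon of circumradius 8.5 (perimeter = 2·24·8.500·sin(180°/24) = 53.25 mm). Overall, the cross-section is a single solid region. Total boundary length (outer) = 53.25 mm.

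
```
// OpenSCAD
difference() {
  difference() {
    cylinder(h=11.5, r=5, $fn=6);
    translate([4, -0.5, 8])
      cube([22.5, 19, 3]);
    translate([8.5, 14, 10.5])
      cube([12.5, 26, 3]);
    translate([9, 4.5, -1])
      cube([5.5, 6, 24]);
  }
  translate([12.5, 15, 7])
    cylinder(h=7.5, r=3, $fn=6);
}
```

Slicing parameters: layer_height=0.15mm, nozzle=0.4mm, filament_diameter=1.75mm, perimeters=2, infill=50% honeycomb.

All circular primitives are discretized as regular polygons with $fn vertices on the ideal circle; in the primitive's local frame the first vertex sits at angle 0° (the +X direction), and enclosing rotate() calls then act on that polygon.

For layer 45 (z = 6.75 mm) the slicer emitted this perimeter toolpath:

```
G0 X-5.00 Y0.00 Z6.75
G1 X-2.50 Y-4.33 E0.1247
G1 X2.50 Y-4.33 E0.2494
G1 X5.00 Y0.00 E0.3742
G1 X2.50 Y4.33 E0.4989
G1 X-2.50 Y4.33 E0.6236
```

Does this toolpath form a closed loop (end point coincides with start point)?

Start point (G0): (-5.00, 0.00). End point (last G1): the path does not return to the start — open.

no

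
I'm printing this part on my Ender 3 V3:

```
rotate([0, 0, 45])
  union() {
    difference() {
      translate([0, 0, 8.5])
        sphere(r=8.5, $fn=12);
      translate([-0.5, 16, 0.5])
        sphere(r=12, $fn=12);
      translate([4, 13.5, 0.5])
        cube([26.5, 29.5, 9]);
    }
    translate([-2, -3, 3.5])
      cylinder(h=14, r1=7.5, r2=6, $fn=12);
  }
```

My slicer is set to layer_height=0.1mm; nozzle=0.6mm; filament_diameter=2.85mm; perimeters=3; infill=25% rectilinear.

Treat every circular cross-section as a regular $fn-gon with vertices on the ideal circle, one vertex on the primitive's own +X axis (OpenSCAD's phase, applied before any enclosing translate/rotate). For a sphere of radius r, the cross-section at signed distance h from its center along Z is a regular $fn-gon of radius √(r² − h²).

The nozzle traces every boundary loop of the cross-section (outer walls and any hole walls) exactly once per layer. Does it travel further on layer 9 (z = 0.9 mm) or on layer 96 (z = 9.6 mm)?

Layer 9 (z = 0.9): the sphere: section is a regular 12-gon, circumradius = √(r²−h²) = √(8.5²−7.6²) = 3.807 (perimeter = 2·12·3.807·sin(180°/12) = 23.65 mm); the r=12 sphere at (-0.5, 16) contributes a regular 12-gon of circumradius √(12²−0.4²) = 11.993 (perimeter = 2·12·11.993·sin(180°/12) = 74.50 mm); the cube at (4, 13.5) is present — its section is the full 26.5×29.5 rectangle (perimeter 112.00 mm); After the difference (first − rest): starting from the r=8.5 sphere, the r=12 sphere at (-0.5, 16) misses the remaining region (no effect); the 26.5×29.5 cube at (4, 13.5) misses the remaining region (no effect) — boundary = 23.65 mm; the cone at (-2, -3) does not reach this height (z outside [3.5, 17.5]); Merging all regions: only that combined region is present, so the union is just that shape — boundary = 23.65 mm; (whole slice rotated 45° about Z — lengths, areas and connectivity unchanged). So its perimeter = 23.65 mm. Layer 96 (z = 9.6): the sphere: section is a regular 12-gon, circumradius = √(r²−h²) = √(8.5²−1.1²) = 8.429 (perimeter = 2·12·8.429·sin(180°/12) = 52.36 mm); the r=12 sphere at (-0.5, 16) slices to a regular 12-gon of circumradius 7.822 (√(r²−h²) with h=9.1 from center) (perimeter = 2·12·7.822·sin(180°/12) = 48.59 mm); the cube at (4, 13.5) does not reach this height (z outside [0.5, 9.5]); After the difference (first − rest): starting from the r=8.5 sphere, the r=12 sphere at (-0.5, 16) partially overlaps it — only the 0.08 mm² overlap (of its 183.57 mm²) is removed, clipping the outline — boundary = 52.36 mm; the cone at (-2, -3) contributes a regular 12-gon of circumradius 6.846 (interpolated between r1=7.5 and r2=6 at t=0.436) (perimeter = 2·12·6.846·sin(180°/12) = 42.53 mm); Taking the union: the regions partially overlap (shared area 118.33 mm²), so the edge portions inside another operand are dropped and the merged outline is re-measured after clipping — boundary = 55.53 mm; (rotated 45° about Z; rotation is an isometry so areas/perimeters/island counts are preserved). So its perimeter = 55.53 mm. Layer 96 is larger (55.53 vs 23.65 mm).

layer 96 (z = 9.6 mm)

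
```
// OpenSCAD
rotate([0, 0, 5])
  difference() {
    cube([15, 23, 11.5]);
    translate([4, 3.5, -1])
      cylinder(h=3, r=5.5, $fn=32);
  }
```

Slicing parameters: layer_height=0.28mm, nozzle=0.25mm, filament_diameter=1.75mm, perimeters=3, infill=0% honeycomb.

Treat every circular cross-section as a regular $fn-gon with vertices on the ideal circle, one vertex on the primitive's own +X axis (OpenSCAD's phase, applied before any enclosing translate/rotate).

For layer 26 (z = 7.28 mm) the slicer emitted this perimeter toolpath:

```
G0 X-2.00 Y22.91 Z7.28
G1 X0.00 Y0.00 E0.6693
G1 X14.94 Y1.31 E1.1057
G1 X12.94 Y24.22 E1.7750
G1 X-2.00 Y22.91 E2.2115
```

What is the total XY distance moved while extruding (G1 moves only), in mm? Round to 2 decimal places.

Sum the Euclidean lengths of each G1 segment: total = 75.99 mm.

75.99 mm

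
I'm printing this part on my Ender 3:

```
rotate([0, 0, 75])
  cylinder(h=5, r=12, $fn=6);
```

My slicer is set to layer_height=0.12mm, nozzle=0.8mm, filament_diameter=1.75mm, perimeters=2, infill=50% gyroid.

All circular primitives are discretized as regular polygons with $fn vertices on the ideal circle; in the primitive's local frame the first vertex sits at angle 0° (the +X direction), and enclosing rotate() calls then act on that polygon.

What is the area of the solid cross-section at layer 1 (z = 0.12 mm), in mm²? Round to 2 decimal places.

At z = 0.12 mm: the r=12 cylinder gives a regular 6-gon of circumradius 12 (constant along its height) (area = (6/2)·12.000²·sin(360°/6) = 374.12 mm²); (rotated 75° about Z; rotation is an isometry so areas/perimeters/island counts are preserved). Overall, the cross-section is a single solid region. Net area = 374.12 mm².

374.12 mm²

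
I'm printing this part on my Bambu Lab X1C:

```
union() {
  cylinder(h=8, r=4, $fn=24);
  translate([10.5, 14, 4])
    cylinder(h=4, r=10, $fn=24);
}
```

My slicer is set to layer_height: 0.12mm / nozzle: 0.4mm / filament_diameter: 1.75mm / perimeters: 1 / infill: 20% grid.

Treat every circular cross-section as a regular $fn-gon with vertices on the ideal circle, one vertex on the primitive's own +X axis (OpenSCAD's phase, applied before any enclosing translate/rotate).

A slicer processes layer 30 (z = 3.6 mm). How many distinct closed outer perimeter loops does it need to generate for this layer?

At z = 3.6 mm: the r=4 cylinder contributes a regular 24-gon of circumradius 4; the cylinder at (10.5, 14) is not intersected at this z (z outside [4, 8]); Merging all regions: only the r=4 cylinder is present, so the union is just that shape — 1 connected region. The result has 1 disconnected region.

1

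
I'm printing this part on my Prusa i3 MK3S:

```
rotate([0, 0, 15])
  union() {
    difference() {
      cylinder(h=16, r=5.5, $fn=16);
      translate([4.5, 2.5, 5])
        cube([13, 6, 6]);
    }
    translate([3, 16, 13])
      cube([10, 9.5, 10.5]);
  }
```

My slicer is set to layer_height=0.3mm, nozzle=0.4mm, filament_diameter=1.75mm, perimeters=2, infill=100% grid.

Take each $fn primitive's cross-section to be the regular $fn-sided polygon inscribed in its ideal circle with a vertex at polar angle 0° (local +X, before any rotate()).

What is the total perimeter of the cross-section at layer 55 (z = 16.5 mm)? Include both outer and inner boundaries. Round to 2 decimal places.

At z = 16.5 mm: the cylinder is absent (z outside [0, 16]); the cube at (4.5, 2.5) is absent (z outside [5, 11]); Subtracting the remaining from the first: the first operand is absent here, so nothing remains; the cube at (3, 16) (footprint 10×9.5) is included at this height (perimeter 39.00 mm); Taking the union: only the 10×9.5 cube at (3, 16) is present, so the union is just that shape — boundary = 39.00 mm; (whole slice rotated 15° about Z — lengths, areas and connectivity unchanged). Overall, the cross-section is a single solid region. Total boundary length (outer) = 39.00 mm.

39.00 mm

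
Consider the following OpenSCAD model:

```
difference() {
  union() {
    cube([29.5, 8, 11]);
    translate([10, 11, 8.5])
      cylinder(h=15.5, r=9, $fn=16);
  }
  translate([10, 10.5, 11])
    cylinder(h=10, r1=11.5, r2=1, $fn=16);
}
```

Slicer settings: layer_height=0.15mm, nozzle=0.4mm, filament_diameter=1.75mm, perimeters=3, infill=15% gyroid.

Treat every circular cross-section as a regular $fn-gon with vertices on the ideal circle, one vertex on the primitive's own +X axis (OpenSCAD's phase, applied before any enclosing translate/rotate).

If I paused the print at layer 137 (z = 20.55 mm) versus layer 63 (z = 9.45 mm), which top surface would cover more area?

Layer 137 (z = 20.55): the cube does not reach this height (z outside [0, 11]); the cylinder at (10, 11): section is a regular 16-gon, circumradius r=9 (area = (16/2)·9.000²·sin(360°/16) = 247.98 mm²); Merging all regions: only the r=9 cylinder at (10, 11) is present, so the union is just that shape — area = 247.98 mm²; the cone at (10, 10.5) (r1=11.5→r2=1) has section circumradius 1.473 here — a regular 16-gon (area = (16/2)·1.473²·sin(360°/16) = 6.64 mm²); Subtracting the remaining from the first: starting from that combined region (247.98 mm²), the cone at (10, 10.5) lies wholly inside it (removes its full 6.64 mm² and its 9.19 mm outline becomes a hole wall) — area = 241.34 mm². So its area = 241.34 mm². Layer 63 (z = 9.45): the 29.5×8 cube contributes its full rectangle (area 236.00 mm²); the r=9 cylinder at (10, 11) contributes a regular 16-gon of circumradius 9 (area = (16/2)·9.000²·sin(360°/16) = 247.98 mm²); Combining (union): the regions partially overlap — summed areas 483.98 mm² minus the doubly-counted overlap 71.78 mm² gives 412.20 mm² — area = 412.20 mm²; the cone at (10, 10.5) is not intersected at this z (z outside [11, 21]); After the difference (first − rest): none of the subtracted shapes is present at this height, so that combined region is unchanged — area = 412.20 mm². So its area = 412.20 mm². Layer 63 is larger (412.20 vs 241.34 mm²).

layer 63 (z = 9.45 mm)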